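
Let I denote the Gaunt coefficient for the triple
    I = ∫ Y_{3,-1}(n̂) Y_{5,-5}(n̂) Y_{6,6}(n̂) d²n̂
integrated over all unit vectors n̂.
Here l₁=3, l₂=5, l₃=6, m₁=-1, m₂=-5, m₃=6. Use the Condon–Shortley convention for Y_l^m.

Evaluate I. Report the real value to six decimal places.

Checks pass: Σm=0; 14 even; l₃=6∈[2,8].
(2·3+1)(2·5+1)(2·6+1) = 1001
Δ: 2! 4! 8! / 15! → 1/675675
sum: t=0:+1/8640 t=1:−1/2304 t=2:+1/8640 = -7/34560
3j²(3 5 6; 0 0 0) = Δ·Π!·Σ² = 7/429  (sign -1)
sum: t=0:+1/1935360 = 1/1935360
3j²(3 5 6; -1 -5 6) = Δ·Π!·Σ² = 3/91  (sign +1)
combine: 4πI² = 1001·7/429·3/91 = 7/13
take √, sign -1: I = -0.20700098

-0.207001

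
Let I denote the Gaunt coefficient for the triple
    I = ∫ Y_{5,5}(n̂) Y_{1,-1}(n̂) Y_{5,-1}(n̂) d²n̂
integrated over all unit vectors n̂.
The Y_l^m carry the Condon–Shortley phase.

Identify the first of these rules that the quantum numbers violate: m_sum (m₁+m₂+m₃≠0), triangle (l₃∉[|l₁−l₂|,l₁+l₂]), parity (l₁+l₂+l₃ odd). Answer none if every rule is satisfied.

Σmᵢ = 3  ✗
l₃∈[|l₁−l₂|,l₁+l₂]=[4,6], have l₃=5
Σlᵢ = 11 ⇒ odd

m_sum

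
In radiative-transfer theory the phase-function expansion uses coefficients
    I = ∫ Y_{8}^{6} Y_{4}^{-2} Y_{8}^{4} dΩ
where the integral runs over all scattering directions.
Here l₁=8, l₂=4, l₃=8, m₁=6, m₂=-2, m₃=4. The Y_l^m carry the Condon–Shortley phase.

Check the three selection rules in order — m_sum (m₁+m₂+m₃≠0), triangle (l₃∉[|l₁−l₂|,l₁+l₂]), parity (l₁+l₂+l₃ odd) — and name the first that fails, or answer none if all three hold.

m_sum

Σmᵢ = 8  ✗
l₃∈[|l₁−l₂|,l₁+l₂]=[4,12], have l₃=8
Σlᵢ = 20 ⇒ even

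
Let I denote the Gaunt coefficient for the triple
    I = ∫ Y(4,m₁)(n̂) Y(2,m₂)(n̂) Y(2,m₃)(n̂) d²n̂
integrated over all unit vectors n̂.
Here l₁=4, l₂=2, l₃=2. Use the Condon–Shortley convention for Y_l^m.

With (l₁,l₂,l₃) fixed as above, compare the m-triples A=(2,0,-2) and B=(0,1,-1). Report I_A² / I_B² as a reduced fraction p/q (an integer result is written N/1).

15/16

Same 4,2,2: normalisation and zero-m 3j drop out of the ratio.
A: Δ: 4! 4! 0! / 9! → 1/630; sum: t=2:+1/96 = 1/96; 3j²(4 2 2; 2 0 -2) = Δ·Π!·Σ² = 1/42  (sign +1)
B: Δ: 4! 4! 0! / 9! → 1/630; sum: t=3:−1/36 = -1/36; 3j²(4 2 2; 0 1 -1) = Δ·Π!·Σ² = 8/315  (sign +1)
I_A²/I_B² = (1/42)/(8/315) = 15/16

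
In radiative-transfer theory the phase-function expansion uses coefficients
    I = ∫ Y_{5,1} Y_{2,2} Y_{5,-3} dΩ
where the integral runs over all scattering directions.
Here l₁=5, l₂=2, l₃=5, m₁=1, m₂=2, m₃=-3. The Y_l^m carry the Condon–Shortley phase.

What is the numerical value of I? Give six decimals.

Checks pass: Σm=0; 12 even; l₃=5∈[3,7].
(2·5+1)(2·2+1)(2·5+1) = 605
Δ: 2! 8! 2! / 13! → 1/38610
sum: t=0:+1/2880 t=1:−1/576 t=2:+1/2880 = -1/960
3j²(5 2 5; 0 0 0) = Δ·Π!·Σ² = 10/429  (sign +1)
sum: t=2:+1/5760 = 1/5760
3j²(5 2 5; 1 2 -3) = Δ·Π!·Σ² = 56/2145  (sign +1)
combine: 4πI² = 605·10/429·56/2145 = 560/1521
take √, sign +1: I = 0.17116875

0.171169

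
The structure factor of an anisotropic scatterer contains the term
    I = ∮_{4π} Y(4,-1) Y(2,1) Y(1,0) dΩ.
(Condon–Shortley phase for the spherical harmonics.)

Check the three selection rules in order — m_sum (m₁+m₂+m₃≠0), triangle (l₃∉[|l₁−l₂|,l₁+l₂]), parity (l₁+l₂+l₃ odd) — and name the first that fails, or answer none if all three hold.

triangle

azimuthal sum: -1 + 1 + 0 = 0  ✓
2 ≤ 1 ≤ 6 (triangle on l)  ✗
L = 4 + 2 + 1 = 7 (odd)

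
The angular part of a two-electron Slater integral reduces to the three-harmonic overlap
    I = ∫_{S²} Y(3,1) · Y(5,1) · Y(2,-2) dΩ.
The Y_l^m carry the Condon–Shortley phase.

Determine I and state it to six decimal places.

-0.092802

m-sum 0 ✓  L=10 even ✓  2≤2≤8 ✓
Π(2lᵢ+1) = 7×11×5 = 385
triangle coeff Δ(3,5,2) = 1/2310
Σ_t [3,3]: t=3:−1/144 = -1/144
(3j)²=10/231 [(3 5 2; 0 0 0)], sign=-1
Σ_t [2,2]: t=2:+1/1152 = 1/1152
(3j)²=1/154 [(3 5 2; 1 1 -2)], sign=+1
⇒ 4πI² = 25/231
I = (-1)√(25/231/(4π)) = -0.09280237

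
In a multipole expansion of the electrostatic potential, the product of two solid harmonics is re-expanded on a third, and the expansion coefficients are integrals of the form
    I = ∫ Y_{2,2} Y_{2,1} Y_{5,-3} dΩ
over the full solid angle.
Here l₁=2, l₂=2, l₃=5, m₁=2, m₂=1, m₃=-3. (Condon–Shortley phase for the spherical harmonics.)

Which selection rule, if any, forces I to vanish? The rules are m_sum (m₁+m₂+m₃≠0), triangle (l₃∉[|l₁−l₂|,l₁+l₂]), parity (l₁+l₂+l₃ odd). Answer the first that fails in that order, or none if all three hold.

triangle

m₁+m₂+m₃ = 2 + 1 − 3 = 0  ✓
triangle: |2−2|=0 ≤ l₃=5 ≤ 2+2=4  ✗
parity: l₁+l₂+l₃ = 9 is odd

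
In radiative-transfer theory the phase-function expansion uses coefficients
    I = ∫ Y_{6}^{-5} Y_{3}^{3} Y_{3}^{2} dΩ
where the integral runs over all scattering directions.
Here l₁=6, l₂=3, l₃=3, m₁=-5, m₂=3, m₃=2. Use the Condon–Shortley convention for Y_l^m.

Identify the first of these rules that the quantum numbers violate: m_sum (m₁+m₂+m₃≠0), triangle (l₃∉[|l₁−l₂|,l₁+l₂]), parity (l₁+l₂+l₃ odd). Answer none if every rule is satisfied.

none

azimuthal sum: -5 + 3 + 2 = 0  ✓
3 ≤ 3 ≤ 9 (triangle on l)  ✓
L = 6 + 3 + 3 = 12 (even)  ✓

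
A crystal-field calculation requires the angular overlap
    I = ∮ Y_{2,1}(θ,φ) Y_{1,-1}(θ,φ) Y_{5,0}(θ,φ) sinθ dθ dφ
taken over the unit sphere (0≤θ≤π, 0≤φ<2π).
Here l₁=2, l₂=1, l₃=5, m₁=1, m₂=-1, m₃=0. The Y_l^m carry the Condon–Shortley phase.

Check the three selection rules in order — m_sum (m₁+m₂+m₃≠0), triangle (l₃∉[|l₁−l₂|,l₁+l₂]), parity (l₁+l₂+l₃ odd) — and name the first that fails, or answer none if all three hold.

azimuthal sum: 1 − 1 + 0 = 0  ✓
1 ≤ 5 ≤ 3 (triangle on l)  ✗
L = 2 + 1 + 5 = 8 (even)

triangle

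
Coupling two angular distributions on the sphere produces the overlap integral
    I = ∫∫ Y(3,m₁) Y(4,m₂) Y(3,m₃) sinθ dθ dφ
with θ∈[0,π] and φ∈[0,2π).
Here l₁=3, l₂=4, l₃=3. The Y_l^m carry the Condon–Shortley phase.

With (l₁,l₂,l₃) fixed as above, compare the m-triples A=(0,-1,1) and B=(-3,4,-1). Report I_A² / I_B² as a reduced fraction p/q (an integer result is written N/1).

5/14

l's match ⇒ only the (l;m) 3-j factors differ between A and B.
A: triangle coeff Δ(3,4,3) = 1/34650; Σ_t [1,3]: t=1:−1/48 t=2:+1/24 t=3:−1/288 = 5/288; (3j)²=5/462 [(3 4 3; 0 -1 1)], sign=+1
B: triangle coeff Δ(3,4,3) = 1/34650; Σ_t [4,4]: t=4:+1/1152 = 1/1152; (3j)²=1/33 [(3 4 3; -3 4 -1)], sign=+1
I_A²/I_B² = (5/462)/(1/33) = 5/14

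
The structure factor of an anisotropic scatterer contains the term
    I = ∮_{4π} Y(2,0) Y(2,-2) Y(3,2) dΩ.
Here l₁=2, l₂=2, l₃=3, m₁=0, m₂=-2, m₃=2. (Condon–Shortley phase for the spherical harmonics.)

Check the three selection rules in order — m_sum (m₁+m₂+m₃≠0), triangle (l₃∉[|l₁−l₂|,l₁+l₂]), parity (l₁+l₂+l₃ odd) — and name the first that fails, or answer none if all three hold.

azimuthal sum: 0 − 2 + 2 = 0  ✓
0 ≤ 3 ≤ 4 (triangle on l)  ✓
L = 2 + 2 + 3 = 7 (odd)  ✗

parity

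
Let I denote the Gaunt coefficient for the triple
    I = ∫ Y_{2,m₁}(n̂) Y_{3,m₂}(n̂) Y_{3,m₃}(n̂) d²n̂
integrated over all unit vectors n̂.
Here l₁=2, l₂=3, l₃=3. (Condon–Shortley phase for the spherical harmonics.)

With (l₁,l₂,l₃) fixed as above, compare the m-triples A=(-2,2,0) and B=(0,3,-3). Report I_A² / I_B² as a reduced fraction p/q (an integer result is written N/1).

4/5

l's match ⇒ only the (l;m) 3-j factors differ between A and B.
A: triangle coeff Δ(2,3,3) = 1/3780; Σ_t [2,2]: t=2:+1/24 = 1/24; (3j)²=1/21 [(2 3 3; -2 2 0)], sign=-1
B: triangle coeff Δ(2,3,3) = 1/3780; Σ_t [2,2]: t=2:+1/96 = 1/96; (3j)²=5/84 [(2 3 3; 0 3 -3)], sign=+1
I_A²/I_B² = (1/21)/(5/84) = 4/5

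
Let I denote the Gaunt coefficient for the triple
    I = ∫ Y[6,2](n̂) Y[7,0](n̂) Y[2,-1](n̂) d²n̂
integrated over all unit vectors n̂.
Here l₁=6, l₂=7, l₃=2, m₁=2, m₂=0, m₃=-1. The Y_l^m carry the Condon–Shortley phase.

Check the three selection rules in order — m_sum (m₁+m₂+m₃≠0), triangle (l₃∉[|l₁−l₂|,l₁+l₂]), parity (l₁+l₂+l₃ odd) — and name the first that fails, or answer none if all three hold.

Σmᵢ = 1  ✗
l₃∈[|l₁−l₂|,l₁+l₂]=[1,13], have l₃=2
Σlᵢ = 15 ⇒ odd

m_sum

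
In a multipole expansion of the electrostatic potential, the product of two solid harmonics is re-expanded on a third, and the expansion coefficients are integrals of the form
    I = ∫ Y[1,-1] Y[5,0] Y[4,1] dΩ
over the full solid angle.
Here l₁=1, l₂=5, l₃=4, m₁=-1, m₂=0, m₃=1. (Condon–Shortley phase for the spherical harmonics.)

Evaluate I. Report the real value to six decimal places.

Checks pass: Σm=0; 10 even; l₃=4∈[4,6].
(2·1+1)(2·5+1)(2·4+1) = 297
Δ: 2! 0! 8! / 11! → 1/495
sum: t=1:−1/576 = -1/576
3j²(1 5 4; 0 0 0) = Δ·Π!·Σ² = 5/99  (sign -1)
sum: t=2:+1/1440 = 1/1440
3j²(1 5 4; -1 0 1) = Δ·Π!·Σ² = 2/99  (sign -1)
combine: 4πI² = 297·5/99·2/99 = 10/33
take √, sign +1: I = 0.15528807

0.155288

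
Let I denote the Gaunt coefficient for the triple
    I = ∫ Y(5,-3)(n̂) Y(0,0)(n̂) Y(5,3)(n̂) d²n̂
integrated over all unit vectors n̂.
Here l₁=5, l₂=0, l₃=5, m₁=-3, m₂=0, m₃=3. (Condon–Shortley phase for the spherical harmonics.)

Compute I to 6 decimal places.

m-sum 0 ✓  L=10 even ✓  5≤5≤5 ✓
Π(2lᵢ+1) = 11×1×11 = 121
triangle coeff Δ(5,0,5) = 1/11
Σ_t [0,0]: t=0:+1/14400 = 1/14400
(3j)²=1/11 [(5 0 5; 0 0 0)], sign=-1
Σ_t [0,0]: t=0:+1/80640 = 1/80640
(3j)²=1/11 [(5 0 5; -3 0 3)], sign=+1
⇒ 4πI² = 1/1
I = (-1)√(1/1/(4π)) = -0.28209479

-0.282095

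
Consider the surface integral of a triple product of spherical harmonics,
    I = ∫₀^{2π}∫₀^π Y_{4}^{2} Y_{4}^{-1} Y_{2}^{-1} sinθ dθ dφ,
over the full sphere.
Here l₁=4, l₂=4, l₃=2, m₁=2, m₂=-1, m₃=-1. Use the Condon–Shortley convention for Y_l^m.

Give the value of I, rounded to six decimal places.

0.127700

Checks pass: Σm=0; 10 even; l₃=2∈[0,8].
(2·4+1)(2·4+1)(2·2+1) = 405
Δ: 6! 2! 2! / 11! → 1/13860
sum: t=2:+1/192 t=3:−1/36 t=4:+1/192 = -5/288
3j²(4 4 2; 0 0 0) = Δ·Π!·Σ² = 20/693  (sign -1)
sum: t=1:−1/240 t=2:+1/96 = 1/160
3j²(4 4 2; 2 -1 -1) = Δ·Π!·Σ² = 27/1540  (sign -1)
combine: 4πI² = 405·20/693·27/1540 = 1215/5929
take √, sign +1: I = 0.12770047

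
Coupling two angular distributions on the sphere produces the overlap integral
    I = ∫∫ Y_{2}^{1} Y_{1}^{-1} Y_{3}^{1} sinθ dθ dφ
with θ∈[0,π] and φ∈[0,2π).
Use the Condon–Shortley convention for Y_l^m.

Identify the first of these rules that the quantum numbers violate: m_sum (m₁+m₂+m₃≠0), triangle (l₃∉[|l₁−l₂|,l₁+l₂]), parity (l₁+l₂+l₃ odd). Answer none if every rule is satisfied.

m_sum

azimuthal sum: 1 − 1 + 1 = 1  ✗
1 ≤ 3 ≤ 3 (triangle on l)
L = 2 + 1 + 3 = 6 (even)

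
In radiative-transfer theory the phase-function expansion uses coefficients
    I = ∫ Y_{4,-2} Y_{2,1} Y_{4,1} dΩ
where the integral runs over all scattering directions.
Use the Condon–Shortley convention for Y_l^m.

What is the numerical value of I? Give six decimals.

0.127700

Rules hold: Σm=0, L=10 even, 2≤4≤6.
N = 9·5·9 = 405
Δ = 2!·6!·2!/11! = 1/13860
Racah Σ t=0..2: t=0:+1/192 t=1:−1/36 t=2:+1/192 = -5/288
⇒ 3j(4 2 4; 0 0 0)² = 20/693, sgn -1
Racah Σ t=1..2: t=1:−1/240 t=2:+1/96 = 1/160
⇒ 3j(4 2 4; -2 1 1)² = 27/1540, sgn -1
4πI² = N·(3j₀)²·(3jₘ)² = 1215/5929
I = +1·√(0.204925/4π) = 0.12770047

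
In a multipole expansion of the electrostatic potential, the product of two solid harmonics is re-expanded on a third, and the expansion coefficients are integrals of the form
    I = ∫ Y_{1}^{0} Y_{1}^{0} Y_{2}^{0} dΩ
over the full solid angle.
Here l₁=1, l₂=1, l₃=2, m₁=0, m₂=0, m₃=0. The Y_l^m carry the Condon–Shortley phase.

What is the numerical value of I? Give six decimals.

0.252313

Rules hold: Σm=0, L=4 even, 0≤2≤2.
N = 3·3·5 = 45
Δ = 0!·2!·2!/5! = 1/30
Racah Σ t=0..0: t=0:+1/1 = 1/1
⇒ 3j(1 1 2; 0 0 0)² = 2/15, sgn +1
(m-triple is (0,0,0) — same symbol as above.)
4πI² = N·(3j₀)²·(3jₘ)² = 4/5
I = +1·√(0.8/4π) = 0.25231325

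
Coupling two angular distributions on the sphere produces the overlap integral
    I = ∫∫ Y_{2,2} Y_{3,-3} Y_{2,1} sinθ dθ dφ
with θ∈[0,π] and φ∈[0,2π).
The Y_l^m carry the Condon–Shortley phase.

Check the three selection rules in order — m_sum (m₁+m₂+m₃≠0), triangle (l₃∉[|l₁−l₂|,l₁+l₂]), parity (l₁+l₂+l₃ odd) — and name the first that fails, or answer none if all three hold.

azimuthal sum: 2 − 3 + 1 = 0  ✓
1 ≤ 2 ≤ 5 (triangle on l)  ✓
L = 2 + 3 + 2 = 7 (odd)  ✗

parity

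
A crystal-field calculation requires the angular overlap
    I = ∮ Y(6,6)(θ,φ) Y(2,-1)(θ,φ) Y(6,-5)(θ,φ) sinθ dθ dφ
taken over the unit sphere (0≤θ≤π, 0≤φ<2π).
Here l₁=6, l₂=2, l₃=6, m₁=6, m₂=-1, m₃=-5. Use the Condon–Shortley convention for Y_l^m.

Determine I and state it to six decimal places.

Checks pass: Σm=0; 14 even; l₃=6∈[4,8].
(2·6+1)(2·2+1)(2·6+1) = 845
Δ: 2! 10! 2! / 15! → 1/90090
sum: t=0:+1/69120 t=1:−1/14400 t=2:+1/69120 = -7/172800
3j²(6 2 6; 0 0 0) = Δ·Π!·Σ² = 14/715  (sign -1)
sum: t=0:+1/7257600 = 1/7257600
3j²(6 2 6; 6 -1 -5) = Δ·Π!·Σ² = 11/455  (sign -1)
combine: 4πI² = 845·14/715·11/455 = 2/5
take √, sign +1: I = 0.17841241

0.178412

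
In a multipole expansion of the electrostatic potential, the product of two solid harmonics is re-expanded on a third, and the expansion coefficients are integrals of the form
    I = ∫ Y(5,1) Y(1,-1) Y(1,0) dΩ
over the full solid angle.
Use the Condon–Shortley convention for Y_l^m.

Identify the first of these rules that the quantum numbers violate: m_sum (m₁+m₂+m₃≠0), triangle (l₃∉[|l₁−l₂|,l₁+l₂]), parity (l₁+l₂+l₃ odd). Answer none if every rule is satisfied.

triangle

Σmᵢ = 0  ✓
l₃∈[|l₁−l₂|,l₁+l₂]=[4,6], have l₃=1  ✗
Σlᵢ = 7 ⇒ odd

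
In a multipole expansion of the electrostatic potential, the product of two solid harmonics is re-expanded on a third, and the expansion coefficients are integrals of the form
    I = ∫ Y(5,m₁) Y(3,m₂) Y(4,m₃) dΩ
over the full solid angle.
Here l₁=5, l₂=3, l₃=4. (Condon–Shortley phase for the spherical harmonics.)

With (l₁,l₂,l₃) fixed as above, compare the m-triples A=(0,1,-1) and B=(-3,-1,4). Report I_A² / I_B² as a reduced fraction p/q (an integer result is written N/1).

l's match ⇒ only the (l;m) 3-j factors differ between A and B.
A: triangle coeff Δ(5,3,4) = 1/180180; Σ_t [2,4]: t=2:+1/288 t=3:−1/288 t=4:+1/5760 = 1/5760; (3j)²=1/12012 [(5 3 4; 0 1 -1)], sign=-1
B: triangle coeff Δ(5,3,4) = 1/180180; Σ_t [2,2]: t=2:+1/5760 = 1/5760; (3j)²=56/2145 [(5 3 4; -3 -1 4)], sign=+1
I_A²/I_B² = (1/12012)/(56/2145) = 5/1568

5/1568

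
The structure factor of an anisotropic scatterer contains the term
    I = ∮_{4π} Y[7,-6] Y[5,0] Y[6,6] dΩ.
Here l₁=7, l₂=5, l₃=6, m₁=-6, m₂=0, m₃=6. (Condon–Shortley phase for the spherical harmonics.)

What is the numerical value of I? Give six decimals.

0.168277

Rules hold: Σm=0, L=18 even, 2≤6≤12.
N = 15·11·13 = 2145
Δ = 6!·8!·4!/19! = 1/174594420
Racah Σ t=1..5: t=1:−1/4147200 t=2:+1/207360 t=3:−1/82944 t=4:+1/207360 t=5:−1/4147200 = -1/345600
⇒ 3j(7 5 6; 0 0 0)² = 420/46189, sgn -1
Racah Σ t=5..5: t=5:−1/116121600 = -1/116121600
⇒ 3j(7 5 6; -6 0 6)² = 165/9044, sgn -1
4πI² = N·(3j₀)²·(3jₘ)² = 37125/104329
I = +1·√(0.355845/4π) = 0.16827739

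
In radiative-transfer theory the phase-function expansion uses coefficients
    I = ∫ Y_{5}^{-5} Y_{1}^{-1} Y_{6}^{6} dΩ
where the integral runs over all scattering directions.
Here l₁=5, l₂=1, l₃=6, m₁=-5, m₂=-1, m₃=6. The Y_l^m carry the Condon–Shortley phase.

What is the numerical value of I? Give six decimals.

0.331940

m-sum 0 ✓  L=12 even ✓  4≤6≤6 ✓
Π(2lᵢ+1) = 11×3×13 = 429
triangle coeff Δ(5,1,6) = 1/858
Σ_t [0,0]: t=0:+1/14400 = 1/14400
(3j)²=6/143 [(5 1 6; 0 0 0)], sign=+1
Σ_t [0,0]: t=0:+1/7257600 = 1/7257600
(3j)²=1/13 [(5 1 6; -5 -1 6)], sign=+1
⇒ 4πI² = 18/13
I = (+1)√(18/13/(4π)) = 0.33194004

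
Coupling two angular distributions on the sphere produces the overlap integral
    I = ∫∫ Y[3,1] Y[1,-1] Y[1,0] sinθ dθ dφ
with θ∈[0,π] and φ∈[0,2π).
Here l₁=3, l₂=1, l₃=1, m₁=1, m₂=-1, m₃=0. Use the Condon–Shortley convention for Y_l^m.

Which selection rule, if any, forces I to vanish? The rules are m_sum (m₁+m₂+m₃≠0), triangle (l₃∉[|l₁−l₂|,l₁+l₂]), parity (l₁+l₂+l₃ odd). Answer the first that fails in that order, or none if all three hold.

triangle

azimuthal sum: 1 − 1 + 0 = 0  ✓
2 ≤ 1 ≤ 4 (triangle on l)  ✗
L = 3 + 1 + 1 = 5 (odd)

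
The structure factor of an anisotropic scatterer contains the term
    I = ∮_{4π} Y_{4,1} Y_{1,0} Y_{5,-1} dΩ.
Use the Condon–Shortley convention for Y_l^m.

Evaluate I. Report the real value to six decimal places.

-0.240571

Rules hold: Σm=0, L=10 even, 3≤5≤5.
N = 9·3·11 = 297
Δ = 0!·8!·2!/11! = 1/495
Racah Σ t=0..0: t=0:+1/576 = 1/576
⇒ 3j(4 1 5; 0 0 0)² = 5/99, sgn -1
Racah Σ t=0..0: t=0:+1/720 = 1/720
⇒ 3j(4 1 5; 1 0 -1)² = 8/165, sgn +1
4πI² = N·(3j₀)²·(3jₘ)² = 8/11
I = -1·√(0.727273/4π) = -0.24057125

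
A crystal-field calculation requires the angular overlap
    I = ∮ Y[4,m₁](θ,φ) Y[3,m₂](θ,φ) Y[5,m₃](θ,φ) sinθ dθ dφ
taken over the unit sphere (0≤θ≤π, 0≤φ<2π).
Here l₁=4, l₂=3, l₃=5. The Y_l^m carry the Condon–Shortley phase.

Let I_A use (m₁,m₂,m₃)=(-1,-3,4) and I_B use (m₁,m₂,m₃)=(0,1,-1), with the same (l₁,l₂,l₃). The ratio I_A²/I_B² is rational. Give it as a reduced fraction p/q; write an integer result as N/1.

567/121

l's match ⇒ only the (l;m) 3-j factors differ between A and B.
A: triangle coeff Δ(4,3,5) = 1/180180; Σ_t [0,0]: t=0:+1/5760 = 1/5760; (3j)²=9/286 [(4 3 5; -1 -3 4)], sign=-1
B: triangle coeff Δ(4,3,5) = 1/180180; Σ_t [0,2]: t=0:+1/2304 t=1:−1/216 t=2:+1/384 = -11/6912; (3j)²=11/1638 [(4 3 5; 0 1 -1)], sign=-1
I_A²/I_B² = (9/286)/(11/1638) = 567/121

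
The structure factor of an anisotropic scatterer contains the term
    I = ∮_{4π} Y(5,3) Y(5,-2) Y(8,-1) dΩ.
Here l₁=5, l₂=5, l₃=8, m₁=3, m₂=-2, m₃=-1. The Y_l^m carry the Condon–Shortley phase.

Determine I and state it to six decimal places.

0.157845

m-sum 0 ✓  L=18 even ✓  0≤8≤10 ✓
Π(2lᵢ+1) = 11×11×17 = 2057
triangle coeff Δ(5,5,8) = 1/37413090
Σ_t [0,2]: t=0:+1/1036800 t=1:−1/331776 t=2:+1/1036800 = -1/921600
(3j)²=490/46189 [(5 5 8; 0 0 0)], sign=-1
Σ_t [0,2]: t=0:+1/2073600 t=1:−1/7257600 t=2:+1/406425600 = 47/135475200
(3j)²=6627/461890 [(5 5 8; 3 -2 -1)], sign=-1
⇒ 4πI² = 324723/1037153
I = (+1)√(324723/1037153/(4π)) = 0.15784476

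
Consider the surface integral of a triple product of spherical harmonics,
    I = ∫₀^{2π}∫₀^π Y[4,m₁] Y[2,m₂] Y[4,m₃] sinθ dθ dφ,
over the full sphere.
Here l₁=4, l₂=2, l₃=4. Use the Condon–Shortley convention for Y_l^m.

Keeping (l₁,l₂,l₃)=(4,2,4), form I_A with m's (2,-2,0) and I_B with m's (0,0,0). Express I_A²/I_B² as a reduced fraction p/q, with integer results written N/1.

27/20

l's match ⇒ only the (l;m) 3-j factors differ between A and B.
A: triangle coeff Δ(4,2,4) = 1/13860; Σ_t [0,0]: t=0:+1/192 = 1/192; (3j)²=3/77 [(4 2 4; 2 -2 0)], sign=+1
B: triangle coeff Δ(4,2,4) = 1/13860; Σ_t [0,2]: t=0:+1/192 t=1:−1/36 t=2:+1/192 = -5/288; (3j)²=20/693 [(4 2 4; 0 0 0)], sign=-1
I_A²/I_B² = (3/77)/(20/693) = 27/20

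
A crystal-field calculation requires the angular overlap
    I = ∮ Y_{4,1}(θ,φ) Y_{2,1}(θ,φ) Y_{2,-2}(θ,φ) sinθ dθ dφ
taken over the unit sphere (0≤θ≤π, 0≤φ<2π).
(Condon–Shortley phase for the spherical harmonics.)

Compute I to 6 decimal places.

Rules hold: Σm=0, L=8 even, 2≤2≤6.
N = 9·5·5 = 225
Δ = 4!·4!·0!/9! = 1/630
Racah Σ t=2..2: t=2:+1/16 = 1/16
⇒ 3j(4 2 2; 0 0 0)² = 2/35, sgn +1
Racah Σ t=3..3: t=3:−1/144 = -1/144
⇒ 3j(4 2 2; 1 1 -2)² = 1/126, sgn -1
4πI² = N·(3j₀)²·(3jₘ)² = 5/49
I = -1·√(0.102041/4π) = -0.09011188

-0.090112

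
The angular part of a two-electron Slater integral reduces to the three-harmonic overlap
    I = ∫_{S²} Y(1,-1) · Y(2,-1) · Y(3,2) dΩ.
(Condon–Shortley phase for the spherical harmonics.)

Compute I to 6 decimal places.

0.261169

m-sum 0 ✓  L=6 even ✓  1≤3≤3 ✓
Π(2lᵢ+1) = 3×5×7 = 105
triangle coeff Δ(1,2,3) = 1/105
Σ_t [0,0]: t=0:+1/4 = 1/4
(3j)²=3/35 [(1 2 3; 0 0 0)], sign=-1
Σ_t [0,0]: t=0:+1/12 = 1/12
(3j)²=2/21 [(1 2 3; -1 -1 2)], sign=-1
⇒ 4πI² = 6/7
I = (+1)√(6/7/(4π)) = 0.26116903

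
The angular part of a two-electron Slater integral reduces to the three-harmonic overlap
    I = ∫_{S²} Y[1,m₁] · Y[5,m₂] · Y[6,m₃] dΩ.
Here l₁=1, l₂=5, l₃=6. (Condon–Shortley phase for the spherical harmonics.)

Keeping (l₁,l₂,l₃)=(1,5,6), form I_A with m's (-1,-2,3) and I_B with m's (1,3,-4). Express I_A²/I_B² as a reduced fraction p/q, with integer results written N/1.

l's match ⇒ only the (l;m) 3-j factors differ between A and B.
A: triangle coeff Δ(1,5,6) = 1/858; Σ_t [0,0]: t=0:+1/60480 = 1/60480; (3j)²=6/143 [(1 5 6; -1 -2 3)], sign=-1
B: triangle coeff Δ(1,5,6) = 1/858; Σ_t [0,0]: t=0:+1/161280 = 1/161280; (3j)²=15/286 [(1 5 6; 1 3 -4)], sign=+1
I_A²/I_B² = (6/143)/(15/286) = 4/5

4/5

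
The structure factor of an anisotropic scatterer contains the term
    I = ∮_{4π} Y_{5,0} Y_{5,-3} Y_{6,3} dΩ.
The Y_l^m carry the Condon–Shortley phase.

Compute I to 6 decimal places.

0.132857

Checks pass: Σm=0; 16 even; l₃=6∈[0,10].
(2·5+1)(2·5+1)(2·6+1) = 1573
Δ: 4! 6! 6! / 17! → 1/28588560
sum: t=0:+1/345600 t=1:−1/13824 t=2:+1/5184 t=3:−1/13824 t=4:+1/345600 = 7/129600
3j²(5 5 6; 0 0 0) = Δ·Π!·Σ² = 80/7293  (sign +1)
sum: t=0:+1/138240 t=1:−1/34560 t=2:+1/103680 = -1/82944
3j²(5 5 6; 0 -3 3) = Δ·Π!·Σ² = 125/9724  (sign +1)
combine: 4πI² = 1573·80/7293·125/9724 = 2500/11271
take √, sign +1: I = 0.13285682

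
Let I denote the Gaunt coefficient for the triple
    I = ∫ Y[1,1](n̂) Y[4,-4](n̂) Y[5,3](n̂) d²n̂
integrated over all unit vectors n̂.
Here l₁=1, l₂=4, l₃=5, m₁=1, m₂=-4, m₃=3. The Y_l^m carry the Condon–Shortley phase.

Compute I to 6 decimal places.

m-sum 0 ✓  L=10 even ✓  3≤5≤5 ✓
Π(2lᵢ+1) = 3×9×11 = 297
triangle coeff Δ(1,4,5) = 1/495
Σ_t [0,0]: t=0:+1/576 = 1/576
(3j)²=5/99 [(1 4 5; 0 0 0)], sign=-1
Σ_t [0,0]: t=0:+1/80640 = 1/80640
(3j)²=1/495 [(1 4 5; 1 -4 3)], sign=+1
⇒ 4πI² = 1/33
I = (-1)√(1/33/(4π)) = -0.04910640

-0.049106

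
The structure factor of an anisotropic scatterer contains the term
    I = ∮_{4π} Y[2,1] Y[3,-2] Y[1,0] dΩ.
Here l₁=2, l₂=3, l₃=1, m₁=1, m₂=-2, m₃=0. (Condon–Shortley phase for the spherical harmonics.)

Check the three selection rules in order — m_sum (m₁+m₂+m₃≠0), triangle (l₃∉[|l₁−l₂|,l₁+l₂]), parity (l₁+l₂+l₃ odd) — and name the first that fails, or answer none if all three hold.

m_sum

Σmᵢ = -1  ✗
l₃∈[|l₁−l₂|,l₁+l₂]=[1,5], have l₃=1
Σlᵢ = 6 ⇒ even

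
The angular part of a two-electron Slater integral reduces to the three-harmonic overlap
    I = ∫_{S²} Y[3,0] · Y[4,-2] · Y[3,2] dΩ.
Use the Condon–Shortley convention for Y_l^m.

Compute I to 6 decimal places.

Checks pass: Σm=0; 10 even; l₃=3∈[1,7].
(2·3+1)(2·4+1)(2·3+1) = 441
Δ: 4! 2! 4! / 11! → 1/34650
sum: t=1:−1/72 t=2:+1/16 t=3:−1/72 = 5/144
3j²(3 4 3; 0 0 0) = Δ·Π!·Σ² = 2/77  (sign -1)
sum: t=1:−1/72 t=2:+1/96 = -1/288
3j²(3 4 3; 0 -2 2) = Δ·Π!·Σ² = 1/462  (sign +1)
combine: 4πI² = 441·2/77·1/462 = 3/121
take √, sign -1: I = -0.04441841

-0.044418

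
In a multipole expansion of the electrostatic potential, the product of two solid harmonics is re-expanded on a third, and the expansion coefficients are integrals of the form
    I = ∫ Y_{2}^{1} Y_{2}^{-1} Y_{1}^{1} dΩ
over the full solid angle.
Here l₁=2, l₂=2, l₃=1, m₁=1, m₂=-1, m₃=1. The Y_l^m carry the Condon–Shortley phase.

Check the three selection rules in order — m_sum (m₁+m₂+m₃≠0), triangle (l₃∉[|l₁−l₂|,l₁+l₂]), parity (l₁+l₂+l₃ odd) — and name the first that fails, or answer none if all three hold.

m₁+m₂+m₃ = 1 − 1 + 1 = 1  ✗
triangle: |2−2|=0 ≤ l₃=1 ≤ 2+2=4
parity: l₁+l₂+l₃ = 5 is odd

m_sum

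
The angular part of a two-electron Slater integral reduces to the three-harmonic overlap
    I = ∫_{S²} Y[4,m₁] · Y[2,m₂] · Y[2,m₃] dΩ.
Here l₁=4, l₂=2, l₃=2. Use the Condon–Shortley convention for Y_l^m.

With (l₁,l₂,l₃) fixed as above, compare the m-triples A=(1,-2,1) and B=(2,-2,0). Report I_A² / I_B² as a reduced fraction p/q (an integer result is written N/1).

Shared (l₁,l₂,l₃)=(4,2,2): N and (l;000)² cancel in I_A²/I_B².
A: Δ = 4!·4!·0!/9! = 1/630; Racah Σ t=0..0: t=0:+1/144 = 1/144; ⇒ 3j(4 2 2; 1 -2 1)² = 1/126, sgn -1
B: Δ = 4!·4!·0!/9! = 1/630; Racah Σ t=0..0: t=0:+1/96 = 1/96; ⇒ 3j(4 2 2; 2 -2 0)² = 1/42, sgn +1
I_A²/I_B² = (1/126)/(1/42) = 1/3

1/3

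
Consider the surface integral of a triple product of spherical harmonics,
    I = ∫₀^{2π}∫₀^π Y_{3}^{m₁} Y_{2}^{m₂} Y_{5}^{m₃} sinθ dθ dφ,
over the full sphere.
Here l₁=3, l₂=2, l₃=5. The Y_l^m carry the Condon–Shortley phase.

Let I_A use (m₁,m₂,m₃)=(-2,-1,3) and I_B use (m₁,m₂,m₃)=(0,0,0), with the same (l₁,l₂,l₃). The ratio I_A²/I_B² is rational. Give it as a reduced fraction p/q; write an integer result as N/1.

Shared (l₁,l₂,l₃)=(3,2,5): N and (l;000)² cancel in I_A²/I_B².
A: Δ = 0!·6!·4!/11! = 1/2310; Racah Σ t=0..0: t=0:+1/720 = 1/720; ⇒ 3j(3 2 5; -2 -1 3)² = 8/165, sgn +1
B: Δ = 0!·6!·4!/11! = 1/2310; Racah Σ t=0..0: t=0:+1/144 = 1/144; ⇒ 3j(3 2 5; 0 0 0)² = 10/231, sgn -1
I_A²/I_B² = (8/165)/(10/231) = 28/25

28/25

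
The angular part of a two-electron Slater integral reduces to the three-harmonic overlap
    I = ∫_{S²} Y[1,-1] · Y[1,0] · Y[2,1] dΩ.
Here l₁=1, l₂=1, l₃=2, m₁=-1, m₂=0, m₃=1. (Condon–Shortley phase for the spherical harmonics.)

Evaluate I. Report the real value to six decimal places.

-0.218510

Rules hold: Σm=0, L=4 even, 0≤2≤2.
N = 3·3·5 = 45
Δ = 0!·2!·2!/5! = 1/30
Racah Σ t=0..0: t=0:+1/1 = 1/1
⇒ 3j(1 1 2; 0 0 0)² = 2/15, sgn +1
Racah Σ t=0..0: t=0:+1/2 = 1/2
⇒ 3j(1 1 2; -1 0 1)² = 1/10, sgn -1
4πI² = N·(3j₀)²·(3jₘ)² = 3/5
I = -1·√(0.6/4π) = -0.21850969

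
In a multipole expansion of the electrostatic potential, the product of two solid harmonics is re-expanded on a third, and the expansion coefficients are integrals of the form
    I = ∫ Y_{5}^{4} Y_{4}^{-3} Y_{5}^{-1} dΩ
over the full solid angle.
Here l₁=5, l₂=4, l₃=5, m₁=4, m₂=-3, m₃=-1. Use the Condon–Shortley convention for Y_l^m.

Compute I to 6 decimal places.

-0.168084

Rules hold: Σm=0, L=14 even, 1≤5≤9.
N = 11·9·11 = 1089
Δ = 4!·6!·4!/15! = 1/3153150
Racah Σ t=0..4: t=0:+1/69120 t=1:−1/1728 t=2:+1/576 t=3:−1/1728 t=4:+1/69120 = 7/11520
⇒ 3j(5 4 5; 0 0 0)² = 2/143, sgn -1
Racah Σ t=0..1: t=0:+1/17280 t=1:−1/103680 = 1/20736
⇒ 3j(5 4 5; 4 -3 -1)² = 10/429, sgn +1
4πI² = N·(3j₀)²·(3jₘ)² = 60/169
I = -1·√(0.35503/4π) = -0.16808437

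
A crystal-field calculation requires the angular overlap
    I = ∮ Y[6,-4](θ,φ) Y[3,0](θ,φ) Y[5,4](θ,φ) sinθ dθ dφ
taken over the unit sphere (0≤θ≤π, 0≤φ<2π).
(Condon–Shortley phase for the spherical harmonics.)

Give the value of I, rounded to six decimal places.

Checks pass: Σm=0; 14 even; l₃=5∈[3,9].
(2·6+1)(2·3+1)(2·5+1) = 1001
Δ: 4! 8! 2! / 15! → 1/675675
sum: t=1:−1/8640 t=2:+1/2304 t=3:−1/8640 = 7/34560
3j²(6 3 5; 0 0 0) = Δ·Π!·Σ² = 7/429  (sign -1)
sum: t=2:+1/161280 t=3:−1/60480 = -1/96768
3j²(6 3 5; -4 0 4) = Δ·Π!·Σ² = 15/1001  (sign +1)
combine: 4πI² = 1001·7/429·15/1001 = 35/143
take √, sign -1: I = -0.13956004

-0.139560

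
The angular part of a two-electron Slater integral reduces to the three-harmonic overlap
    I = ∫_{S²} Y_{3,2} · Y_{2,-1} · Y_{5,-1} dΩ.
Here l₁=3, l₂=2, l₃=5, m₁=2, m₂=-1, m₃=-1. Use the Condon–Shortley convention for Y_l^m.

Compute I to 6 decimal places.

-0.117387

Checks pass: Σm=0; 10 even; l₃=5∈[1,5].
(2·3+1)(2·2+1)(2·5+1) = 385
Δ: 0! 6! 4! / 11! → 1/2310
sum: t=0:+1/144 = 1/144
3j²(3 2 5; 0 0 0) = Δ·Π!·Σ² = 10/231  (sign -1)
sum: t=0:+1/720 = 1/720
3j²(3 2 5; 2 -1 -1) = Δ·Π!·Σ² = 4/385  (sign +1)
combine: 4πI² = 385·10/231·4/385 = 40/231
take √, sign -1: I = -0.11738675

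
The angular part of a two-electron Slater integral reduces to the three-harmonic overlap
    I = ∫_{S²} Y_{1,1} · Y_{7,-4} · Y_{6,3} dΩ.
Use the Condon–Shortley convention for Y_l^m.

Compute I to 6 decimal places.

0.259489

Rules hold: Σm=0, L=14 even, 6≤6≤8.
N = 3·15·13 = 585
Δ = 2!·0!·12!/15! = 1/1365
Racah Σ t=1..1: t=1:−1/518400 = -1/518400
⇒ 3j(1 7 6; 0 0 0)² = 7/195, sgn -1
Racah Σ t=0..0: t=0:+1/4354560 = 1/4354560
⇒ 3j(1 7 6; 1 -4 3)² = 11/273, sgn -1
4πI² = N·(3j₀)²·(3jₘ)² = 11/13
I = +1·√(0.846154/4π) = 0.25948947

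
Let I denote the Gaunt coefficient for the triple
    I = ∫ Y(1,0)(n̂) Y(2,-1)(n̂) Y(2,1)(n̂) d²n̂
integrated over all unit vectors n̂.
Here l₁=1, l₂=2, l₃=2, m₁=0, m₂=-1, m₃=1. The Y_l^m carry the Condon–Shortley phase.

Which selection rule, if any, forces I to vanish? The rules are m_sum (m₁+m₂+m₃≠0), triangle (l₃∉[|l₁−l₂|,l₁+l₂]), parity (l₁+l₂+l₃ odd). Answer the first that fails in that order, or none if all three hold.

azimuthal sum: 0 − 1 + 1 = 0  ✓
1 ≤ 2 ≤ 3 (triangle on l)  ✓
L = 1 + 2 + 2 = 5 (odd)  ✗

parity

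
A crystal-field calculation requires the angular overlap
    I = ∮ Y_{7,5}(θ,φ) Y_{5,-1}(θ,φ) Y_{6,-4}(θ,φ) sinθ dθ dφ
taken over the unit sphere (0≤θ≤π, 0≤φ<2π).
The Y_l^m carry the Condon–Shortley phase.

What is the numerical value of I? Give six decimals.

m-sum 0 ✓  L=18 even ✓  2≤6≤12 ✓
Π(2lᵢ+1) = 15×11×13 = 2145
triangle coeff Δ(7,5,6) = 1/174594420
Σ_t [1,5]: t=1:−1/4147200 t=2:+1/207360 t=3:−1/82944 t=4:+1/207360 t=5:−1/4147200 = -1/345600
(3j)²=420/46189 [(7 5 6; 0 0 0)], sign=-1
Σ_t [0,2]: t=0:+1/24883200 t=1:−1/3628800 t=2:+1/7741440 = -37/348364800
(3j)²=1369/176358 [(7 5 6; 5 -1 -4)], sign=-1
⇒ 4πI² = 205350/1356277
I = (+1)√(205350/1356277/(4π)) = 0.10976610

0.109766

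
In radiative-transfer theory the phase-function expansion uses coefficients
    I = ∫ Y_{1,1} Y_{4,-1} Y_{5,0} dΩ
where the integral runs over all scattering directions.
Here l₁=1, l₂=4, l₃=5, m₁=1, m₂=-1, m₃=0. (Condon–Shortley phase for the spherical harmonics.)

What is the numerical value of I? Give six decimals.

0.155288

m-sum 0 ✓  L=10 even ✓  3≤5≤5 ✓
Π(2lᵢ+1) = 3×9×11 = 297
triangle coeff Δ(1,4,5) = 1/495
Σ_t [0,0]: t=0:+1/576 = 1/576
(3j)²=5/99 [(1 4 5; 0 0 0)], sign=-1
Σ_t [0,0]: t=0:+1/1440 = 1/1440
(3j)²=2/99 [(1 4 5; 1 -1 0)], sign=-1
⇒ 4πI² = 10/33
I = (+1)√(10/33/(4π)) = 0.15528807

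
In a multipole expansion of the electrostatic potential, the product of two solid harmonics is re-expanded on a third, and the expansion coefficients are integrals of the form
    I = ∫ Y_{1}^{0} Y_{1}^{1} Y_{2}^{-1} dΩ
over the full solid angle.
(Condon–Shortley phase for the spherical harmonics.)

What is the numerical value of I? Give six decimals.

-0.218510

Rules hold: Σm=0, L=4 even, 0≤2≤2.
N = 3·3·5 = 45
Δ = 0!·2!·2!/5! = 1/30
Racah Σ t=0..0: t=0:+1/1 = 1/1
⇒ 3j(1 1 2; 0 0 0)² = 2/15, sgn +1
Racah Σ t=0..0: t=0:+1/2 = 1/2
⇒ 3j(1 1 2; 0 1 -1)² = 1/10, sgn -1
4πI² = N·(3j₀)²·(3jₘ)² = 3/5
I = -1·√(0.6/4π) = -0.21850969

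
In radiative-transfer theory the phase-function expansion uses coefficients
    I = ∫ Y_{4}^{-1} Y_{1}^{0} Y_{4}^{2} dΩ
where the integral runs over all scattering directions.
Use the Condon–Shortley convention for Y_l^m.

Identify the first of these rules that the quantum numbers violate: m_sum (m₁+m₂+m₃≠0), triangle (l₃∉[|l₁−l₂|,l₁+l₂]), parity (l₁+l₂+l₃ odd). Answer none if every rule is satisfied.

Σmᵢ = 1  ✗
l₃∈[|l₁−l₂|,l₁+l₂]=[3,5], have l₃=4
Σlᵢ = 9 ⇒ odd

m_sum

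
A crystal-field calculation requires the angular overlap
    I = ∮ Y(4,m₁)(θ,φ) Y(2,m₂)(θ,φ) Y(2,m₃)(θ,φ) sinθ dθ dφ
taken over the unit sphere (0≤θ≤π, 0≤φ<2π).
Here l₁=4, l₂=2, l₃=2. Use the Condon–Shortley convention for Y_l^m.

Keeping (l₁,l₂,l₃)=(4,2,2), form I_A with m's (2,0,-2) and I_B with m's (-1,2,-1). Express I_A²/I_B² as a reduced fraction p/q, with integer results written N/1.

Shared (l₁,l₂,l₃)=(4,2,2): N and (l;000)² cancel in I_A²/I_B².
A: Δ = 4!·4!·0!/9! = 1/630; Racah Σ t=2..2: t=2:+1/96 = 1/96; ⇒ 3j(4 2 2; 2 0 -2)² = 1/42, sgn +1
B: Δ = 4!·4!·0!/9! = 1/630; Racah Σ t=4..4: t=4:+1/144 = 1/144; ⇒ 3j(4 2 2; -1 2 -1)² = 1/126, sgn -1
I_A²/I_B² = (1/42)/(1/126) = 3/1

3/1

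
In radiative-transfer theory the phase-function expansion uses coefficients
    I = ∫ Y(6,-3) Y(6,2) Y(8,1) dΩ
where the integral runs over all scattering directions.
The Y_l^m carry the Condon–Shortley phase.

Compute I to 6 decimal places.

0.060184

Checks pass: Σm=0; 20 even; l₃=8∈[0,12].
(2·6+1)(2·6+1)(2·8+1) = 2873
Δ: 4! 8! 8! / 21! → 1/1309458150
sum: t=0:+1/49766400 t=1:−1/3110400 t=2:+1/1327104 t=3:−1/3110400 t=4:+1/49766400 = 1/6635520
3j²(6 6 8; 0 0 0) = Δ·Π!·Σ² = 350/46189  (sign +1)
sum: t=1:−1/1219276800 t=2:+1/29030400 t=3:−1/6220800 t=4:+1/9953280 = -13/487710720
3j²(6 6 8; -3 2 1) = Δ·Π!·Σ² = 52/24871  (sign +1)
combine: 4πI² = 2873·350/46189·52/24871 = 33800/742577
take √, sign +1: I = 0.06018422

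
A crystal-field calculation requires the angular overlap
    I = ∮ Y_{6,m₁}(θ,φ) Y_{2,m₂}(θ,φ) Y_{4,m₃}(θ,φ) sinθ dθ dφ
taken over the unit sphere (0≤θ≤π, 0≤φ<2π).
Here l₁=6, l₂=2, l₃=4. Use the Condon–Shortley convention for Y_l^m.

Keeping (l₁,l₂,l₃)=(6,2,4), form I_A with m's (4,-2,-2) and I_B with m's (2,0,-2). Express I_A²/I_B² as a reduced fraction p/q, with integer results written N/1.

5/4

Same 6,2,4: normalisation and zero-m 3j drop out of the ratio.
A: Δ: 4! 8! 0! / 13! → 1/6435; sum: t=0:+1/34560 = 1/34560; 3j²(6 2 4; 4 -2 -2) = Δ·Π!·Σ² = 14/429  (sign +1)
B: Δ: 4! 8! 0! / 13! → 1/6435; sum: t=2:+1/5760 = 1/5760; 3j²(6 2 4; 2 0 -2) = Δ·Π!·Σ² = 56/2145  (sign +1)
I_A²/I_B² = (14/429)/(56/2145) = 5/4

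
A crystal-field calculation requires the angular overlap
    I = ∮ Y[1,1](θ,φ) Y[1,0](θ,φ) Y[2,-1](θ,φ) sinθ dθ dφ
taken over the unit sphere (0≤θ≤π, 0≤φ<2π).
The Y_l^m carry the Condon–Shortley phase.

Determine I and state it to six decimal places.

Rules hold: Σm=0, L=4 even, 0≤2≤2.
N = 3·3·5 = 45
Δ = 0!·2!·2!/5! = 1/30
Racah Σ t=0..0: t=0:+1/1 = 1/1
⇒ 3j(1 1 2; 0 0 0)² = 2/15, sgn +1
Racah Σ t=0..0: t=0:+1/2 = 1/2
⇒ 3j(1 1 2; 1 0 -1)² = 1/10, sgn -1
4πI² = N·(3j₀)²·(3jₘ)² = 3/5
I = -1·√(0.6/4π) = -0.21850969

-0.218510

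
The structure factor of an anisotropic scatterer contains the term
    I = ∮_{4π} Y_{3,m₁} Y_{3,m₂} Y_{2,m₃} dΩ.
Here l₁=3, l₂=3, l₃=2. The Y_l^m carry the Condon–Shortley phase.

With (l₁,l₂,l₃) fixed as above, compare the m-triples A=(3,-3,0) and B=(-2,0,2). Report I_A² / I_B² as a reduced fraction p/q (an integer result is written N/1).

5/4

l's match ⇒ only the (l;m) 3-j factors differ between A and B.
A: triangle coeff Δ(3,3,2) = 1/3780; Σ_t [0,0]: t=0:+1/96 = 1/96; (3j)²=5/84 [(3 3 2; 3 -3 0)], sign=+1
B: triangle coeff Δ(3,3,2) = 1/3780; Σ_t [3,3]: t=3:−1/24 = -1/24; (3j)²=1/21 [(3 3 2; -2 0 2)], sign=-1
I_A²/I_B² = (5/84)/(1/21) = 5/4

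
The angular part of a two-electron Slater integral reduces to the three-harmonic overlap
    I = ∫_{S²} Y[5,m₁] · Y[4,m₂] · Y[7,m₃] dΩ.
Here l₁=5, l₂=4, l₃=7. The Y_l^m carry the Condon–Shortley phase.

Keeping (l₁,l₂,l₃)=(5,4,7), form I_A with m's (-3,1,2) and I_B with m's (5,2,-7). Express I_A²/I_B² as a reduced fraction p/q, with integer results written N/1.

26569/45045

l's match ⇒ only the (l;m) 3-j factors differ between A and B.
A: triangle coeff Δ(5,4,7) = 1/6126120; Σ_t [0,2]: t=0:+1/9676800 t=1:−1/241920 t=2:+1/103680 = 163/29030400; (3j)²=26569/2042040 [(5 4 7; -3 1 2)], sign=-1
B: triangle coeff Δ(5,4,7) = 1/6126120; Σ_t [0,0]: t=0:+1/58060800 = 1/58060800; (3j)²=3/136 [(5 4 7; 5 2 -7)], sign=+1
I_A²/I_B² = (26569/2042040)/(3/136) = 26569/45045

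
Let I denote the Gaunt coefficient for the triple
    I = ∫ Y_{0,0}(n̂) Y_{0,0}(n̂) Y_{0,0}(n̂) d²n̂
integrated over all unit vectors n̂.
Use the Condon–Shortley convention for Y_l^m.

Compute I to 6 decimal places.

0.282095

Rules hold: Σm=0, L=0 even, 0≤0≤0.
N = 1·1·1 = 1
Δ = 0!·0!·0!/1! = 1/1
Racah Σ t=0..0: t=0:+1/1 = 1/1
⇒ 3j(0 0 0; 0 0 0)² = 1/1, sgn +1
(m-triple is (0,0,0) — same symbol as above.)
4πI² = N·(3j₀)²·(3jₘ)² = 1/1
I = +1·√(1/4π) = 0.28209479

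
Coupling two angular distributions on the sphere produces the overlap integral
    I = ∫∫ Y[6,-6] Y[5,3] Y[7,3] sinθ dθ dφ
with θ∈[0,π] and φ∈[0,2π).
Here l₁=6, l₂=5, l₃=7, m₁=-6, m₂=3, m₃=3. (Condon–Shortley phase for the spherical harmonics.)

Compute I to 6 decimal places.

Rules hold: Σm=0, L=18 even, 1≤7≤11.
N = 13·11·15 = 2145
Δ = 4!·8!·6!/19! = 1/174594420
Racah Σ t=0..4: t=0:+1/4147200 t=1:−1/207360 t=2:+1/82944 t=3:−1/207360 t=4:+1/4147200 = 1/345600
⇒ 3j(6 5 7; 0 0 0)² = 420/46189, sgn -1
Racah Σ t=4..4: t=4:+1/46448640 = 1/46448640
⇒ 3j(6 5 7; -6 3 3)² = 75/8398, sgn +1
4πI² = N·(3j₀)²·(3jₘ)² = 236250/1356277
I = -1·√(0.17419/4π) = -0.11773532

-0.117735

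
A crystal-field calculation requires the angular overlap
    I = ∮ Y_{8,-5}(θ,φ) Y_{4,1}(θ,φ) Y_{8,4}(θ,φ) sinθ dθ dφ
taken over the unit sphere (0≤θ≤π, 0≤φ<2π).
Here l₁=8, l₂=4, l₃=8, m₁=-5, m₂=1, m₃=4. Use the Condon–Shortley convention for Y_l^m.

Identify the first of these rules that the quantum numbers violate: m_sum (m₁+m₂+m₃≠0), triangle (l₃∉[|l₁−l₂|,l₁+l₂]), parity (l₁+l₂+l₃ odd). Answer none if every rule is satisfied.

m₁+m₂+m₃ = -5 + 1 + 4 = 0  ✓
triangle: |8−4|=4 ≤ l₃=8 ≤ 8+4=12  ✓
parity: l₁+l₂+l₃ = 20 is even  ✓

none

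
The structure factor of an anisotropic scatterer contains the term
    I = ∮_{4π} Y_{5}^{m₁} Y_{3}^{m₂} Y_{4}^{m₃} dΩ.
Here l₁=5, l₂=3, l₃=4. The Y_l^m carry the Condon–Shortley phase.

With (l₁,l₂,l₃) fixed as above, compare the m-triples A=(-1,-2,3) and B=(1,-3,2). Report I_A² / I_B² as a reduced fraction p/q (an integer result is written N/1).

847/675

Same 5,3,4: normalisation and zero-m 3j drop out of the ratio.
A: Δ: 4! 6! 2! / 13! → 1/180180; sum: t=0:+1/17280 t=1:−1/1440 = -11/17280; 3j²(5 3 4; -1 -2 3) = Δ·Π!·Σ² = 11/468  (sign +1)
B: Δ: 4! 6! 2! / 13! → 1/180180; sum: t=0:+1/2304 = 1/2304; 3j²(5 3 4; 1 -3 2) = Δ·Π!·Σ² = 75/4004  (sign +1)
I_A²/I_B² = (11/468)/(75/4004) = 847/675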